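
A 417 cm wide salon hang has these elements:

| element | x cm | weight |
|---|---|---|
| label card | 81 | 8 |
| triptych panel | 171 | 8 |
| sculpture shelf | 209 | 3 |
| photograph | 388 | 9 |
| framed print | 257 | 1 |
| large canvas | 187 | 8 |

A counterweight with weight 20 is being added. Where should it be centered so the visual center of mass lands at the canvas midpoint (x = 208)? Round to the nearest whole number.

New total weight: (8 + 8 + 3 + 9 + 1 + 8) + 20 = 57.
Along x: (7888 + 20·x) / 57 = 208 (existing moment 8·81 + 8·171 + 3·209 + 9·388 + 1·257 + 8·187 = 7888) ⇒ x = (11856 − 7888) / 20 ≈ 198.40.

x ≈ 198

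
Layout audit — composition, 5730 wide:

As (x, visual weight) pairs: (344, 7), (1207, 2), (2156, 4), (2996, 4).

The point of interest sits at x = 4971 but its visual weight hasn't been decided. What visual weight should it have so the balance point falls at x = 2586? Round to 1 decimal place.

Existing Σw = 17 (7 + 2 + 4 + 4); existing moment 7·344 + 2·1207 + 4·2156 + 4·2996 = 25430.
For the centroid to hit 2586: (25430 + w·4971) / (17 + w) = 2586.
Rearranging, w·(4971 − 2586) = 2586·17 − 25430 = 18532, so w ≈ 18532/2385 = 7.77.

w ≈ 7.8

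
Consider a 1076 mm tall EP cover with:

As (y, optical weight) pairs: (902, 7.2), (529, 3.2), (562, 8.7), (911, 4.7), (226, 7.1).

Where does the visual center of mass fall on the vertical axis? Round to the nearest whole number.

y ≈ 614

Total weight = 7.2 + 3.2 + 8.7 + 4.7 + 7.1 = 30.9.
y-moment: 7.2·902 + 3.2·529 + 8.7·562 + 4.7·911 + 7.1·226 = 18962.9; centroid 18962.9/30.9 ≈ 613.69.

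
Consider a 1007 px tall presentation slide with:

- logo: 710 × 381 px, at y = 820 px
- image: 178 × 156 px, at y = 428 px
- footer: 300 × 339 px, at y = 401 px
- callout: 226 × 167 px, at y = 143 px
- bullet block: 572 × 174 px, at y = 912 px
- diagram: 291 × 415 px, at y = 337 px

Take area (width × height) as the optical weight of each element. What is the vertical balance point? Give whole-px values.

Taking area as weight: logo 710·381 = 270510, image 178·156 = 27768, footer 300·339 = 101700, callout 226·167 = 37742, bullet block 572·174 = 99528, diagram 291·415 = 120765. Sum 658013.
Σw·y = 270510·820 + 27768·428 + 101700·401 + 37742·143 + 99528·912 + 120765·337 = 411349051, so ȳ = 411349051/658013 ≈ 625.14.

y ≈ 625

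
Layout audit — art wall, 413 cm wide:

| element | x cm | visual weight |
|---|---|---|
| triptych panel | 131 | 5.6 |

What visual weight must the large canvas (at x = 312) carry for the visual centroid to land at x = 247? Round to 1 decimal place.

w ≈ 10.0

The single fixed element contributes weight 5.6, moment 5.6·131 = 733.6.
For the centroid to hit 247: (733.6 + w·312) / (5.6 + w) = 247.
Solving: w = (247·5.6 − 733.6) / (312 − 247) = 649.6 / 65 ≈ 9.99.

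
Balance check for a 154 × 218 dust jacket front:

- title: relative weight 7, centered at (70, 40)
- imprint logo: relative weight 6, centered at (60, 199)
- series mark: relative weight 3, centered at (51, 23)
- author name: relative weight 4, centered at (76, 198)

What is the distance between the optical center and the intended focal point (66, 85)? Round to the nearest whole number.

Σw = 7 + 6 + 3 + 4 = 20.
x-moment: 7·70 + 6·60 + 3·51 + 4·76 = 1307; centroid 1307/20 ≈ 65.35.
y-moment: 7·40 + 6·199 + 3·23 + 4·198 = 2335; centroid 2335/20 ≈ 116.75.
From (66, 85): dx = -0.65, dy = 31.75, so the distance is √(dx²+dy²) ≈ 31.76.

≈ 32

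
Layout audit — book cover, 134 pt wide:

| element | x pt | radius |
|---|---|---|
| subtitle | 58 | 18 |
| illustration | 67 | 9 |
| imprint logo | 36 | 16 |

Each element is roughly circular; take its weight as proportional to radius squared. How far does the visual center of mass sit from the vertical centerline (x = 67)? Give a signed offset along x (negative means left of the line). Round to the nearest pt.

≈ -16 pt

Weights ∝ r²: subtitle 18² = 324, illustration 9² = 81, imprint logo 16² = 256; Σw = 661.
Σw·x = 324·58 + 81·67 + 256·36 = 33435, so x̄ = 33435/661 ≈ 50.58.
Offset from x = 67: 50.58 − 67 ≈ -16.42.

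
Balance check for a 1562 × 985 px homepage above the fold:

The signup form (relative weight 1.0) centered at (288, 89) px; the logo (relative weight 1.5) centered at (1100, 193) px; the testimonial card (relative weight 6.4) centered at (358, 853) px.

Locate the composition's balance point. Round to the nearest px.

Total weight = 1.0 + 1.5 + 6.4 = 8.9.
x-moment: 1.0·288 + 1.5·1100 + 6.4·358 = 4229.2; centroid 4229.2/8.9 ≈ 475.19.
y-moment: 1.0·89 + 1.5·193 + 6.4·853 = 5837.7; centroid 5837.7/8.9 ≈ 655.92.

(475, 656)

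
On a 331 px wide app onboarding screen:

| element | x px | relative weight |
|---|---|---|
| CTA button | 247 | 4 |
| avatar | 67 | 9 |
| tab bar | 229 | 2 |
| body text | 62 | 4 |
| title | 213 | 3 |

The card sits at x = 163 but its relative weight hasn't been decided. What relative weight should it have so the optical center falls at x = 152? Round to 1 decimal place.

Fixed elements: Σw = 4 + 9 + 2 + 4 + 3 = 22, Σw·x = 4·247 + 9·67 + 2·229 + 4·62 + 3·213 = 2936.
Balance at x = 152 requires (2936 + w·163) / (22 + w) = 152.
Rearranging, w·(163 − 152) = 152·22 − 2936 = 408, so w ≈ 408/11 = 37.09.

w ≈ 37.1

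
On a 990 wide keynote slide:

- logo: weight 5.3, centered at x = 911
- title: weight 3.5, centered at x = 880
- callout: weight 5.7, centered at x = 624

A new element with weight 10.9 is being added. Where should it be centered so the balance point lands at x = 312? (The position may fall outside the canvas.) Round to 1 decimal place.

x ≈ -324.8

New total weight: (5.3 + 3.5 + 5.7) + 10.9 = 25.4.
Along x: (11465.1 + 10.9·x) / 25.4 = 312 (existing moment 5.3·911 + 3.5·880 + 5.7·624 = 11465.1) ⇒ x = (7924.8 − 11465.1) / 10.9 ≈ -324.80.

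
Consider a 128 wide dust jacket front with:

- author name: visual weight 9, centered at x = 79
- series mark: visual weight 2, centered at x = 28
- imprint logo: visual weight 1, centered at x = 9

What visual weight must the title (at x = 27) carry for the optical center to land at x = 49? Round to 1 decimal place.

Known weights sum to 9 + 2 + 1 = 12; their moment is 9·79 + 2·28 + 1·9 = 776.
Set Σw·x/Σw = 49: (776 + 27w) = 49·(12 + w).
Rearranging, w·(27 − 49) = 49·12 − 776 = -188, so w ≈ -188/-22 = 8.55.

w ≈ 8.5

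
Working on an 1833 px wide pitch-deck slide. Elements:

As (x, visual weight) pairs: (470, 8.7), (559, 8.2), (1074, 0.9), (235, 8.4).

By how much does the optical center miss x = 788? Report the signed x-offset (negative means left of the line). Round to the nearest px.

Σw = 8.7 + 8.2 + 0.9 + 8.4 = 26.2.
x: (8.7·470 + 8.2·559 + 0.9·1074 + 8.4·235) / 26.2 = 11613.4 / 26.2 ≈ 443.26
Offset from x = 788: 443.26 − 788 ≈ -344.74.

≈ -345 px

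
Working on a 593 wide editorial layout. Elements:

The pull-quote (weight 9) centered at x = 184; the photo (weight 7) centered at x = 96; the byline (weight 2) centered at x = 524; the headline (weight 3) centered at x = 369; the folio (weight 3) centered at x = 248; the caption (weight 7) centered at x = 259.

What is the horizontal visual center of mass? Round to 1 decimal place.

x ≈ 227.1

Total weight = 9 + 7 + 2 + 3 + 3 + 7 = 31.
x: moment 7040 / weight 31 ≈ 227.10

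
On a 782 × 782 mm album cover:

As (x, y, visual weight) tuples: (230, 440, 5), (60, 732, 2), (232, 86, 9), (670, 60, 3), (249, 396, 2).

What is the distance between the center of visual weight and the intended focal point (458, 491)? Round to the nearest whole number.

Weights sum to 5 + 2 + 9 + 3 + 2 = 21.
Σw·x = 5·230 + 2·60 + 9·232 + 3·670 + 2·249 = 5866, so x̄ = 5866/21 ≈ 279.33.
Σw·y = 5·440 + 2·732 + 9·86 + 3·60 + 2·396 = 5410, so ȳ = 5410/21 ≈ 257.62.
Offset from (458, 491): Δx ≈ -178.67, Δy ≈ -233.38; distance = √(Δx² + Δy²) ≈ 293.92.

≈ 294 mm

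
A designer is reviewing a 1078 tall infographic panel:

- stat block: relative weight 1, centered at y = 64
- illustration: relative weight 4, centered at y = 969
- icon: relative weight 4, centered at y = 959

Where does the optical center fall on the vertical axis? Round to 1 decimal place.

y ≈ 864.0

Σw = 1 + 4 + 4 = 9.
y-moment: 1·64 + 4·969 + 4·959 = 7776; centroid 7776/9 ≈ 864.00.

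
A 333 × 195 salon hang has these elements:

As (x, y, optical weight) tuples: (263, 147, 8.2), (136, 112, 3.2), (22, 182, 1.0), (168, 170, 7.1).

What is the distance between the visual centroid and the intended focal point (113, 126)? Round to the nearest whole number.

Weights sum to 8.2 + 3.2 + 1.0 + 7.1 = 19.5.
x-moment: 8.2·263 + 3.2·136 + 1.0·22 + 7.1·168 = 3806.6; centroid 3806.6/19.5 ≈ 195.21.
y-moment: 8.2·147 + 3.2·112 + 1.0·182 + 7.1·170 = 2952.8; centroid 2952.8/19.5 ≈ 151.43.
Relative to (113, 126): Δ = (82.21, 25.43); |Δ| = √(82.21² + 25.43²) ≈ 86.05.

≈ 86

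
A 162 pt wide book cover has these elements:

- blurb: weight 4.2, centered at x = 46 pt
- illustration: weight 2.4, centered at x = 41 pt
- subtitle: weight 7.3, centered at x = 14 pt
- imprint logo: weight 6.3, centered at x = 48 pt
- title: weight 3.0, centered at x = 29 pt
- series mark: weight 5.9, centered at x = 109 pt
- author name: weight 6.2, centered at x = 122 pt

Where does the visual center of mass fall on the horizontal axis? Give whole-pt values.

x ≈ 62

Σw = 4.2 + 2.4 + 7.3 + 6.3 + 3.0 + 5.9 + 6.2 = 35.3.
x-moment: 4.2·46 + 2.4·41 + 7.3·14 + 6.3·48 + 3.0·29 + 5.9·109 + 6.2·122 = 2182.7; centroid 2182.7/35.3 ≈ 61.83.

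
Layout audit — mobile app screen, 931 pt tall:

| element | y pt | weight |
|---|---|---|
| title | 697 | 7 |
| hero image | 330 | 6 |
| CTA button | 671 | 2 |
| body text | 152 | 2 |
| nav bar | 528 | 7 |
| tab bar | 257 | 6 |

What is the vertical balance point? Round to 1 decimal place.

y ≈ 458.1

Total weight = 7 + 6 + 2 + 2 + 7 + 6 = 30.
Σw·y = 13743; ȳ = 13743/30 ≈ 458.10.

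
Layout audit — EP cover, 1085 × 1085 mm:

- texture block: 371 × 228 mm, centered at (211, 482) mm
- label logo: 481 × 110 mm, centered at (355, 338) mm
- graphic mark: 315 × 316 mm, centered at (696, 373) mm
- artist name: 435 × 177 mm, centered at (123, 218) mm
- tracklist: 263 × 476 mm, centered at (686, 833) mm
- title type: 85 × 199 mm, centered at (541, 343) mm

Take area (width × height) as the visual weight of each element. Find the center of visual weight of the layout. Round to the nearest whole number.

(461, 488)

Areas: texture block 371·228 = 84588, label logo 481·110 = 52910, graphic mark 315·316 = 99540, artist name 435·177 = 76995, tracklist 263·476 = 125188, title type 85·199 = 16915. Total weight = 456136.
x-moment: 84588·211 + 52910·355 + 99540·696 + 76995·123 + 125188·686 + 16915·541 = 210411326; centroid 210411326/456136 ≈ 461.29.
y-moment: 84588·482 + 52910·338 + 99540·373 + 76995·218 + 125188·833 + 16915·343 = 222651775; centroid 222651775/456136 ≈ 488.13.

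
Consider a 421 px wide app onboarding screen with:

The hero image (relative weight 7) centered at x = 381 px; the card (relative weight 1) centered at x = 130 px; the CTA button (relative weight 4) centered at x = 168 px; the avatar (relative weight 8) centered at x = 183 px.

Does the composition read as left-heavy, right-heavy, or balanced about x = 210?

Σw = 7 + 1 + 4 + 8 = 20.
x-moment: 7·381 + 1·130 + 4·168 + 8·183 = 4933; centroid 4933/20 ≈ 246.65.
246.7 vs midline 210 → right-heavy.

right-heavy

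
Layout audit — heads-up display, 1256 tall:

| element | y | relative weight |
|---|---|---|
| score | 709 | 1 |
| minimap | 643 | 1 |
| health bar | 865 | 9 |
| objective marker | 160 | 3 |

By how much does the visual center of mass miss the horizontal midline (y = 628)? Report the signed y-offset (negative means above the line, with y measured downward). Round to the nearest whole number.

Total weight = 1 + 1 + 9 + 3 = 14.
y-moment: 1·709 + 1·643 + 9·865 + 3·160 = 9617; centroid 9617/14 ≈ 686.93.
Difference: 686.93 − 628 ≈ 58.93.

≈ 59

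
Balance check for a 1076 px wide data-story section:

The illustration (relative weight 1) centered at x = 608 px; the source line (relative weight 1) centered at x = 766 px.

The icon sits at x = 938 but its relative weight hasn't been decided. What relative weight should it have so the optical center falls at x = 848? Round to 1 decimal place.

w ≈ 3.6

Known weights sum to 1 + 1 = 2; their moment is 1·608 + 1·766 = 1374.
Balance at x = 848 requires (1374 + w·938) / (2 + w) = 848.
Solving: w = (848·2 − 1374) / (938 − 848) = 322 / 90 ≈ 3.58.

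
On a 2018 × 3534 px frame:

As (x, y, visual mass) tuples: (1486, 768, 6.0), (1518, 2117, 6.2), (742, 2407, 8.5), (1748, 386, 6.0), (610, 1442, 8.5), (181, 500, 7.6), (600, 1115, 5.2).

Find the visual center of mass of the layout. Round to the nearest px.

Σw = 6.0 + 6.2 + 8.5 + 6.0 + 8.5 + 7.6 + 5.2 = 48.0.
Σw·x = 44803.2; x̄ = 44803.2/48.0 ≈ 933.40.
y: moment 62363.9 / weight 48.0 ≈ 1299.25

(933, 1299)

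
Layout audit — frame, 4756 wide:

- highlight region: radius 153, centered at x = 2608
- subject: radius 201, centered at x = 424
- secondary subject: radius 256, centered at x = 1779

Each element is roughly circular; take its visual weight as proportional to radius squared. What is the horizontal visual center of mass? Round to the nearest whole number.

r² weights: highlight region 153² = 23409, subject 201² = 40401, secondary subject 256² = 65536. Total = 129346.
x-moment: 23409·2608 + 40401·424 + 65536·1779 = 194769240; centroid 194769240/129346 ≈ 1505.80.

x ≈ 1506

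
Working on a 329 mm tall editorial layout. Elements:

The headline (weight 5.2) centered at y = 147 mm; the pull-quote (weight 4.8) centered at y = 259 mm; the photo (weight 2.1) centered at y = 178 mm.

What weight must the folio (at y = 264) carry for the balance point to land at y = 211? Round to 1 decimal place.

Known weights sum to 5.2 + 4.8 + 2.1 = 12.1; their moment is 5.2·147 + 4.8·259 + 2.1·178 = 2381.4.
Balance at y = 211 requires (2381.4 + w·264) / (12.1 + w) = 211.
Solving: w = (211·12.1 − 2381.4) / (264 − 211) = 171.7 / 53 ≈ 3.24.

w ≈ 3.2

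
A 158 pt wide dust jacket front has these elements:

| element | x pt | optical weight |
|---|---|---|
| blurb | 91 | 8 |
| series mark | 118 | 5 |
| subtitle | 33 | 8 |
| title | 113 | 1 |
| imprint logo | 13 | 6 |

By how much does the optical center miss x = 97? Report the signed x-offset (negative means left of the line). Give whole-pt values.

Σw = 8 + 5 + 8 + 1 + 6 = 28.
Σw·x = 8·91 + 5·118 + 8·33 + 1·113 + 6·13 = 1773, so x̄ = 1773/28 ≈ 63.32.
Against x = 97, that's 63.32 − 97 = -33.68.

≈ -34 pt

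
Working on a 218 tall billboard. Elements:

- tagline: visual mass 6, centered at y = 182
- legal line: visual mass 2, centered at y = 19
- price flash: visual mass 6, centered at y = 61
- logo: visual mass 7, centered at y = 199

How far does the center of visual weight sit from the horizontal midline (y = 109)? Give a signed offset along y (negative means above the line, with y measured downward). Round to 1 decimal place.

Σw = 6 + 2 + 6 + 7 = 21.
y-moment: 6·182 + 2·19 + 6·61 + 7·199 = 2889; centroid 2889/21 ≈ 137.57.
Offset from y = 109: 137.57 − 109 ≈ 28.57.

≈ 28.6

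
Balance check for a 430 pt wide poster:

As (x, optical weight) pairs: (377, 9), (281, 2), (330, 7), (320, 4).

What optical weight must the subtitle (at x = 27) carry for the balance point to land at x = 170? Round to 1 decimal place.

Known weights sum to 9 + 2 + 7 + 4 = 22; their moment is 9·377 + 2·281 + 7·330 + 4·320 = 7545.
Balance at x = 170 requires (7545 + w·27) / (22 + w) = 170.
Solving: w = (170·22 − 7545) / (27 − 170) = -3805 / -143 ≈ 26.61.

w ≈ 26.6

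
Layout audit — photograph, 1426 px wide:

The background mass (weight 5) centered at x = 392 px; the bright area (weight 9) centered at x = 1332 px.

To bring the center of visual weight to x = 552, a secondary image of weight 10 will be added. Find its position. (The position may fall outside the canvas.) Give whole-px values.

After adding the secondary image, total weight = 5 + 9 + 10 = 24.
x: target moment 24×552 = 13248; current 5·392 + 9·1332 = 13948; the secondary image supplies -700, so x = -700/10 ≈ -70.00.

x ≈ -70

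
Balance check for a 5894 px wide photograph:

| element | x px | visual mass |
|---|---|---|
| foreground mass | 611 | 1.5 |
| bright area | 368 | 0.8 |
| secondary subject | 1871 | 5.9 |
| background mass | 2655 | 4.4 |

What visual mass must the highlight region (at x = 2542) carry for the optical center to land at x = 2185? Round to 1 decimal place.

Fixed elements: Σw = 1.5 + 0.8 + 5.9 + 4.4 = 12.6, Σw·x = 1.5·611 + 0.8·368 + 5.9·1871 + 4.4·2655 = 23931.8.
Balance at x = 2185 requires (23931.8 + w·2542) / (12.6 + w) = 2185.
Rearranging, w·(2542 − 2185) = 2185·12.6 − 23931.8 = 3599.2, so w ≈ 3599.2/357 = 10.08.

w ≈ 10.1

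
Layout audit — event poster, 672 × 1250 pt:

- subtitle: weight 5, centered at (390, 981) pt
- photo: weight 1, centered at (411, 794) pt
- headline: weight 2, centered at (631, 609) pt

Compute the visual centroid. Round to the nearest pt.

(453, 865)

Σw = 5 + 1 + 2 = 8.
x: (5·390 + 1·411 + 2·631) / 8 = 3623 / 8 ≈ 452.88
y: (5·981 + 1·794 + 2·609) / 8 = 6917 / 8 ≈ 864.62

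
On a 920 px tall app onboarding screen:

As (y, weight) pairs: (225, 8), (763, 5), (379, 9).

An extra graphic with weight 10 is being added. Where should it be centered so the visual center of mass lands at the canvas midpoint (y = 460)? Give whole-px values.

New total weight: (8 + 5 + 9) + 10 = 32.
Along y: (9026 + 10·y) / 32 = 460 (existing moment 8·225 + 5·763 + 9·379 = 9026) ⇒ y = (14720 − 9026) / 10 ≈ 569.40.

y ≈ 569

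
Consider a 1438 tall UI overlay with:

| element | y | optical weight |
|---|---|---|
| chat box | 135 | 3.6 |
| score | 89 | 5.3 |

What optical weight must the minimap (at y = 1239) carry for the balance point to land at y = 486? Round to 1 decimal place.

Fixed elements: Σw = 3.6 + 5.3 = 8.9, Σw·y = 3.6·135 + 5.3·89 = 957.7.
Balance at y = 486 requires (957.7 + w·1239) / (8.9 + w) = 486.
Solving: w = (486·8.9 − 957.7) / (1239 − 486) = 3367.7 / 753 ≈ 4.47.

w ≈ 4.5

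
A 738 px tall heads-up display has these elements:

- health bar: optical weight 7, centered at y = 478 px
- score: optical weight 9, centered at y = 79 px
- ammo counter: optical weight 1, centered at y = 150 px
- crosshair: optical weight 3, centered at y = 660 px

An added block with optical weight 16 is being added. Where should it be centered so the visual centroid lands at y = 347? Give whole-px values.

y ≈ 394

New total weight: (7 + 9 + 1 + 3) + 16 = 36.
y: need Σw·y = 36·347 = 12492. Existing = 7·478 + 9·79 + 1·150 + 3·660 = 6187. Remainder 6305 / 16 ≈ 394.06.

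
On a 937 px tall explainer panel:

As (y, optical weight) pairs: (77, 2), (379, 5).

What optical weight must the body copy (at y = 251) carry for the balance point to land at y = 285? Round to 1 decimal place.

w ≈ 1.6

Known weights sum to 2 + 5 = 7; their moment is 2·77 + 5·379 = 2049.
Set Σw·y/Σw = 285: (2049 + 251w) = 285·(7 + w).
So w = (285·7 − 2049)/(251 − 285) = -54/-34 ≈ 1.59.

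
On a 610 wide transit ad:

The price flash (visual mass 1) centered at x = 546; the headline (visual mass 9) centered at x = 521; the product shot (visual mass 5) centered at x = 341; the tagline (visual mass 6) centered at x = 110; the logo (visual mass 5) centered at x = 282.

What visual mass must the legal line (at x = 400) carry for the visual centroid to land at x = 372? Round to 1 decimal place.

w ≈ 23.6

Known weights sum to 1 + 9 + 5 + 6 + 5 = 26; their moment is 1·546 + 9·521 + 5·341 + 6·110 + 5·282 = 9010.
Balance at x = 372 requires (9010 + w·400) / (26 + w) = 372.
Rearranging, w·(400 − 372) = 372·26 − 9010 = 662, so w ≈ 662/28 = 23.64.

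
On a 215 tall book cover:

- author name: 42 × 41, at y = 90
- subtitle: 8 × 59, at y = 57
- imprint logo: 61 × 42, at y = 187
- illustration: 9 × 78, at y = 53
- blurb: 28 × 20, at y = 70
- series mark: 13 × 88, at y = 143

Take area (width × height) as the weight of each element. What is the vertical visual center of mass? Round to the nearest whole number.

y ≈ 126

Areas → weights: author name 42·41 = 1722, subtitle 8·59 = 472, imprint logo 61·42 = 2562, illustration 9·78 = 702, blurb 28·20 = 560, series mark 13·88 = 1144; Σw = 7162.
y-moment: 1722·90 + 472·57 + 2562·187 + 702·53 + 560·70 + 1144·143 = 900976; centroid 900976/7162 ≈ 125.80.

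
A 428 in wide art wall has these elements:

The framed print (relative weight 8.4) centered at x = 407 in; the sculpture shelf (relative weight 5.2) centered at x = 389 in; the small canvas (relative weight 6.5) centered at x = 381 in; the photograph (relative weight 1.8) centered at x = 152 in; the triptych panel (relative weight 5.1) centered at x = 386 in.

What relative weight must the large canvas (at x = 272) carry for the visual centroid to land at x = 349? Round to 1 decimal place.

Fixed elements: Σw = 8.4 + 5.2 + 6.5 + 1.8 + 5.1 = 27.0, Σw·x = 8.4·407 + 5.2·389 + 6.5·381 + 1.8·152 + 5.1·386 = 10160.3.
For the centroid to hit 349: (10160.3 + w·272) / (27.0 + w) = 349.
So w = (349·27.0 − 10160.3)/(272 − 349) = -737.3/-77 ≈ 9.58.

w ≈ 9.6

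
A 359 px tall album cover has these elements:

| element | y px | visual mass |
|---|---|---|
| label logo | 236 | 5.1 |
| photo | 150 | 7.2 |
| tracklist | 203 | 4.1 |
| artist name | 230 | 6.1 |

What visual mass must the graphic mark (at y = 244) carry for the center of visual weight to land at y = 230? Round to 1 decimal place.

w ≈ 46.9

Existing Σw = 22.5 (5.1 + 7.2 + 4.1 + 6.1); existing moment 5.1·236 + 7.2·150 + 4.1·203 + 6.1·230 = 4518.9.
Set Σw·y/Σw = 230: (4518.9 + 244w) = 230·(22.5 + w).
Rearranging, w·(244 − 230) = 230·22.5 − 4518.9 = 656.1, so w ≈ 656.1/14 = 46.86.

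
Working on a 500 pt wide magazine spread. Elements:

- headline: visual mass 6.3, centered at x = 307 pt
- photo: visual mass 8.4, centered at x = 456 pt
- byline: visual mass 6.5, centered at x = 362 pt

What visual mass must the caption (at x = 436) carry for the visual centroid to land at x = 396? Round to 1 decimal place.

w ≈ 6.9

Fixed elements: Σw = 6.3 + 8.4 + 6.5 = 21.2, Σw·x = 6.3·307 + 8.4·456 + 6.5·362 = 8117.5.
Set Σw·x/Σw = 396: (8117.5 + 436w) = 396·(21.2 + w).
So w = (396·21.2 − 8117.5)/(436 − 396) = 277.7/40 ≈ 6.94.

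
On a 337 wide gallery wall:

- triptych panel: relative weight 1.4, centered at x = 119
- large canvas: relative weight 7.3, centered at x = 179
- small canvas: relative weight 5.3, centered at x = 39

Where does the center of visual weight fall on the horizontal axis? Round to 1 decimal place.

x ≈ 120.0

Weights sum to 1.4 + 7.3 + 5.3 = 14.0.
x-moment: 1.4·119 + 7.3·179 + 5.3·39 = 1680.0; centroid 1680.0/14.0 ≈ 120.00.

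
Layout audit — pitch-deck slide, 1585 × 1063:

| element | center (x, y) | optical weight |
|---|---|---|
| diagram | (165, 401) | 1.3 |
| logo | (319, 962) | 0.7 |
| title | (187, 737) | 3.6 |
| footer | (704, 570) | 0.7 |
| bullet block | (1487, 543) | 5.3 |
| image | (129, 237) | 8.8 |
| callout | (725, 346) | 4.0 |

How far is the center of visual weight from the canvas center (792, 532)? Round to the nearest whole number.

≈ 257

Σw = 1.3 + 0.7 + 3.6 + 0.7 + 5.3 + 8.8 + 4.0 = 24.4.
x-moment: 1.3·165 + 0.7·319 + 3.6·187 + 0.7·704 + 5.3·1487 + 8.8·129 + 4.0·725 = 13520.1; centroid 13520.1/24.4 ≈ 554.10.
y-moment: 1.3·401 + 0.7·962 + 3.6·737 + 0.7·570 + 5.3·543 + 8.8·237 + 4.0·346 = 10594.4; centroid 10594.4/24.4 ≈ 434.20.
Offset from (792, 532): Δx ≈ -237.90, Δy ≈ -97.80; distance = √(Δx² + Δy²) ≈ 257.22.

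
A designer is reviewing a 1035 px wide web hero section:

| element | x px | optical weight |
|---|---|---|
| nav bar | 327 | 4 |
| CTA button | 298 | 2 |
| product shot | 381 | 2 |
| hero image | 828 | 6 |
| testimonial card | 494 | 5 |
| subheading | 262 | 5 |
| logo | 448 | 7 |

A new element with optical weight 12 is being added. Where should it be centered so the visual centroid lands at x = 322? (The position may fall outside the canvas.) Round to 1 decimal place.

With the new element, Σw becomes 4 + 2 + 2 + 6 + 5 + 5 + 7 + 12 = 43.
x: target moment 43×322 = 13846; current 4·327 + 2·298 + 2·381 + 6·828 + 5·494 + 5·262 + 7·448 = 14550; the new element supplies -704, so x = -704/12 ≈ -58.67.

x ≈ -58.7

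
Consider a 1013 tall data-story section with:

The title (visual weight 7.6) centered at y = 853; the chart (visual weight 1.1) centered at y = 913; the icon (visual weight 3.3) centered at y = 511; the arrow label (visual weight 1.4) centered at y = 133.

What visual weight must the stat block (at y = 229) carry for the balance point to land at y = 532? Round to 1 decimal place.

w ≈ 7.4

Known weights sum to 7.6 + 1.1 + 3.3 + 1.4 = 13.4; their moment is 7.6·853 + 1.1·913 + 3.3·511 + 1.4·133 = 9359.6.
For the centroid to hit 532: (9359.6 + w·229) / (13.4 + w) = 532.
Rearranging, w·(229 − 532) = 532·13.4 − 9359.6 = -2230.8, so w ≈ -2230.8/-303 = 7.36.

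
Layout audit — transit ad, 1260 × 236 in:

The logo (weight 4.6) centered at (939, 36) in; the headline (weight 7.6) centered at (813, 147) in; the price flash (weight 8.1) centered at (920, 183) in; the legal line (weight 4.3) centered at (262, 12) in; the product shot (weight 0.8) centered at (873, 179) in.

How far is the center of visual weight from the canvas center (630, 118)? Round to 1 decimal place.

Total weight = 4.6 + 7.6 + 8.1 + 4.3 + 0.8 = 25.4.
Σw·x = 4.6·939 + 7.6·813 + 8.1·920 + 4.3·262 + 0.8·873 = 19775.2, so x̄ = 19775.2/25.4 ≈ 778.55.
Σw·y = 4.6·36 + 7.6·147 + 8.1·183 + 4.3·12 + 0.8·179 = 2959.9, so ȳ = 2959.9/25.4 ≈ 116.53.
From (630, 118): dx = 148.55, dy = -1.47, so the distance is √(dx²+dy²) ≈ 148.56.

≈ 148.6 in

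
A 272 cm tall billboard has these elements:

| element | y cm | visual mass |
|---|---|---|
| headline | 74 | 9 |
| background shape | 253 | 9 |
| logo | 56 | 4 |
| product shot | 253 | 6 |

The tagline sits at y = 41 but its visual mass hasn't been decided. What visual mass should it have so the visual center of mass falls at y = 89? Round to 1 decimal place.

Fixed elements: Σw = 9 + 9 + 4 + 6 = 28, Σw·y = 9·74 + 9·253 + 4·56 + 6·253 = 4685.
For the centroid to hit 89: (4685 + w·41) / (28 + w) = 89.
So w = (89·28 − 4685)/(41 − 89) = -2193/-48 ≈ 45.69.

w ≈ 45.7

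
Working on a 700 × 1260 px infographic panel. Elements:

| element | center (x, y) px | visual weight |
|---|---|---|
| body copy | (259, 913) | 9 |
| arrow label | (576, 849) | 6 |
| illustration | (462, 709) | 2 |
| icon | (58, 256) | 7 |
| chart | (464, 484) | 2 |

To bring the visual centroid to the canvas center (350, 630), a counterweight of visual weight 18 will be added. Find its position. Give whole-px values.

New total weight: (9 + 6 + 2 + 7 + 2) + 18 = 44.
x: target moment 44×350 = 15400; current 9·259 + 6·576 + 2·462 + 7·58 + 2·464 = 8045; the counterweight supplies 7355, so x = 7355/18 ≈ 408.61.
y: target moment 44×630 = 27720; current 9·913 + 6·849 + 2·709 + 7·256 + 2·484 = 17489; the counterweight supplies 10231, so y = 10231/18 ≈ 568.39.

(409, 568)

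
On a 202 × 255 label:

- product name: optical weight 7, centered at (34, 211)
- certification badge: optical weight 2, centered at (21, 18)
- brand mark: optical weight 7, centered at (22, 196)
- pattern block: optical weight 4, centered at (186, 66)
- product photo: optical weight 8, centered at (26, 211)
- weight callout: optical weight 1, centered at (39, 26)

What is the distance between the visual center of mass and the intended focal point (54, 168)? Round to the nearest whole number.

Σw = 7 + 2 + 7 + 4 + 8 + 1 = 29.
Σw·x = 1425; x̄ = 1425/29 ≈ 49.14.
y: moment 4863 / weight 29 ≈ 167.69
Relative to (54, 168): Δ = (-4.86, -0.31); |Δ| = √(-4.86² + -0.31²) ≈ 4.87.

≈ 5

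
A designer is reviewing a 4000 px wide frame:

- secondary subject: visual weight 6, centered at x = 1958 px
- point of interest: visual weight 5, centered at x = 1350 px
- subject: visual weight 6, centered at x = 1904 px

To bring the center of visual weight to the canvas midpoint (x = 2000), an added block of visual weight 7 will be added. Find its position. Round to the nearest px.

New total weight: (6 + 5 + 6) + 7 = 24.
Along x: (29922 + 7·x) / 24 = 2000 (existing moment 6·1958 + 5·1350 + 6·1904 = 29922) ⇒ x = (48000 − 29922) / 7 ≈ 2582.57.

x ≈ 2583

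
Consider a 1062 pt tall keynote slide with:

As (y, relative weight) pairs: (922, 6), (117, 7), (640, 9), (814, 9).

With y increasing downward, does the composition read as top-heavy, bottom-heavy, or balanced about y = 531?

Total weight = 6 + 7 + 9 + 9 = 31.
y: (6·922 + 7·117 + 9·640 + 9·814) / 31 = 19437 / 31 ≈ 627.00
Since 627.0 is below (larger y than) 531, the composition reads bottom-heavy.

bottom-heavy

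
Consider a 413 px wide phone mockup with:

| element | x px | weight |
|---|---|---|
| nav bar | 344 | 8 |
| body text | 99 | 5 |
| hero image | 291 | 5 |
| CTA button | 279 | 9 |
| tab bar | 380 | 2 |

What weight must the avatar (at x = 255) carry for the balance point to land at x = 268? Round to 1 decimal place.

w ≈ 15.5

Existing Σw = 29 (8 + 5 + 5 + 9 + 2); existing moment 8·344 + 5·99 + 5·291 + 9·279 + 2·380 = 7973.
Balance at x = 268 requires (7973 + w·255) / (29 + w) = 268.
Rearranging, w·(255 − 268) = 268·29 − 7973 = -201, so w ≈ -201/-13 = 15.46.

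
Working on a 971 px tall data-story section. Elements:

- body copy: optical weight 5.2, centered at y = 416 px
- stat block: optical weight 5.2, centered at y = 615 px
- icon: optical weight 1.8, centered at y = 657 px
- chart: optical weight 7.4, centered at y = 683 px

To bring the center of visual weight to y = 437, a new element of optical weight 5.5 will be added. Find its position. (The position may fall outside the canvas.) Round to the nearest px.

New total weight: (5.2 + 5.2 + 1.8 + 7.4) + 5.5 = 25.1.
y: target moment 25.1×437 = 10968.7; current 5.2·416 + 5.2·615 + 1.8·657 + 7.4·683 = 11598.0; the new element supplies -629.3, so y = -629.3/5.5 ≈ -114.42.

y ≈ -114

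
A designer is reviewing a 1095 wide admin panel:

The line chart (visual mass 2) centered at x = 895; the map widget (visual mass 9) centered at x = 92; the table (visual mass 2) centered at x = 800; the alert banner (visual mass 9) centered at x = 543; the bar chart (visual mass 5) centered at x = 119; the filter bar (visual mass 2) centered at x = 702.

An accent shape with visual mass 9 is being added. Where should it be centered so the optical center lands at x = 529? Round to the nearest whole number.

After adding the accent shape, total weight = 2 + 9 + 2 + 9 + 5 + 2 + 9 = 38.
Along x: (11104 + 9·x) / 38 = 529 (existing moment 2·895 + 9·92 + 2·800 + 9·543 + 5·119 + 2·702 = 11104) ⇒ x = (20102 − 11104) / 9 ≈ 999.78.

x ≈ 1000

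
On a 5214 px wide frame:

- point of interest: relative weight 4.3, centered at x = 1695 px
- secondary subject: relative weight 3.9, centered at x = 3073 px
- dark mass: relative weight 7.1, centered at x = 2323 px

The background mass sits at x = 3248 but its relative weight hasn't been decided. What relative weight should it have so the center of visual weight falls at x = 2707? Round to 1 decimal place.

w ≈ 10.4

Fixed elements: Σw = 4.3 + 3.9 + 7.1 = 15.3, Σw·x = 4.3·1695 + 3.9·3073 + 7.1·2323 = 35766.5.
Balance at x = 2707 requires (35766.5 + w·3248) / (15.3 + w) = 2707.
So w = (2707·15.3 − 35766.5)/(3248 − 2707) = 5650.6/541 ≈ 10.44.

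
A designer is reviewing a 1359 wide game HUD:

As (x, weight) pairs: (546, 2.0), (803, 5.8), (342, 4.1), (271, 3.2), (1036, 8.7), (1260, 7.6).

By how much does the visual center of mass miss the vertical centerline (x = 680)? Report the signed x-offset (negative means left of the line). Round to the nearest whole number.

Total weight = 2.0 + 5.8 + 4.1 + 3.2 + 8.7 + 7.6 = 31.4.
x: moment 26608.0 / weight 31.4 ≈ 847.39
Offset from x = 680: 847.39 − 680 ≈ 167.39.

≈ 167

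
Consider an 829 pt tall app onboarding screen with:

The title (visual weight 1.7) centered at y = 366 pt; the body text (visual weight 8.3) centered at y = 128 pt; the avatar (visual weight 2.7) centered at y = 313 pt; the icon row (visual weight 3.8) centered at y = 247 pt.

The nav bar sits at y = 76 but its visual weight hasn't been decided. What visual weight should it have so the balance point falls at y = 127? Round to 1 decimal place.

w ≈ 26.9

Existing Σw = 16.5 (1.7 + 8.3 + 2.7 + 3.8); existing moment 1.7·366 + 8.3·128 + 2.7·313 + 3.8·247 = 3468.3.
Balance at y = 127 requires (3468.3 + w·76) / (16.5 + w) = 127.
Rearranging, w·(76 − 127) = 127·16.5 − 3468.3 = -1372.8, so w ≈ -1372.8/-51 = 26.92.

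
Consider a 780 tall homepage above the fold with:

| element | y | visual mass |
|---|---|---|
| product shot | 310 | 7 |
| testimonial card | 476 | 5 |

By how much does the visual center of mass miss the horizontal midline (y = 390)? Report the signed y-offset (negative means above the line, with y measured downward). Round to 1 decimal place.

Σw = 7 + 5 = 12.
Σw·y = 7·310 + 5·476 = 4550, so ȳ = 4550/12 ≈ 379.17.
Offset from y = 390: 379.17 − 390 ≈ -10.83.

≈ -10.8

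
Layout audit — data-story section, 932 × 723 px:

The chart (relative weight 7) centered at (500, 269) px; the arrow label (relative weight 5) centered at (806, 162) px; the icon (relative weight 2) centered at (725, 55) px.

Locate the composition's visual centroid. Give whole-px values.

Total weight = 7 + 5 + 2 = 14.
Σw·x = 7·500 + 5·806 + 2·725 = 8980, so x̄ = 8980/14 ≈ 641.43.
Σw·y = 7·269 + 5·162 + 2·55 = 2803, so ȳ = 2803/14 ≈ 200.21.

(641, 200)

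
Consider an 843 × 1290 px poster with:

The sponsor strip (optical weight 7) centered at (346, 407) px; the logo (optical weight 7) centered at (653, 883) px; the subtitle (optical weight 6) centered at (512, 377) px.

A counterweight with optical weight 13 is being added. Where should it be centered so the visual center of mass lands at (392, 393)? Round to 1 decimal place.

(220.8, 129.0)

After adding the counterweight, total weight = 7 + 7 + 6 + 13 = 33.
Along x: (10065 + 13·x) / 33 = 392 (existing moment 7·346 + 7·653 + 6·512 = 10065) ⇒ x = (12936 − 10065) / 13 ≈ 220.85.
Along y: (11292 + 13·y) / 33 = 393 (existing moment 7·407 + 7·883 + 6·377 = 11292) ⇒ y = (12969 − 11292) / 13 ≈ 129.00.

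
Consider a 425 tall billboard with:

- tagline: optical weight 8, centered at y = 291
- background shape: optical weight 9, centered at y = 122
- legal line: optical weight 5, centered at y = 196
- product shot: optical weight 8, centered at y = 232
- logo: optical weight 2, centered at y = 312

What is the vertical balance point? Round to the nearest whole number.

y ≈ 215

Σw = 8 + 9 + 5 + 8 + 2 = 32.
Σw·y = 8·291 + 9·122 + 5·196 + 8·232 + 2·312 = 6886, so ȳ = 6886/32 ≈ 215.19.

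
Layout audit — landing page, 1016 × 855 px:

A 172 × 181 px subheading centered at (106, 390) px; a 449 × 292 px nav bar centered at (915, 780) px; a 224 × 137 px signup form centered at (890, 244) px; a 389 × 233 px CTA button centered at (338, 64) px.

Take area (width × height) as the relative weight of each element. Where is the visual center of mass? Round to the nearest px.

(639, 450)

Areas: subheading 172·181 = 31132, nav bar 449·292 = 131108, signup form 224·137 = 30688, CTA button 389·233 = 90637. Total weight = 283565.
Σw·x = 31132·106 + 131108·915 + 30688·890 + 90637·338 = 181211438, so x̄ = 181211438/283565 ≈ 639.05.
Σw·y = 31132·390 + 131108·780 + 30688·244 + 90637·64 = 127694360, so ȳ = 127694360/283565 ≈ 450.32.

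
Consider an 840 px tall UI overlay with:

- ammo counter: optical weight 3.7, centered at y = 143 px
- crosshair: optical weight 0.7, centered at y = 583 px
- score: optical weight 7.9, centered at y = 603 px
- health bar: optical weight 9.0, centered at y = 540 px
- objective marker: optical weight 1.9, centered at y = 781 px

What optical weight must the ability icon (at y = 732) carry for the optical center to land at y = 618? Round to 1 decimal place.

w ≈ 20.1

Existing Σw = 23.2 (3.7 + 0.7 + 7.9 + 9.0 + 1.9); existing moment 3.7·143 + 0.7·583 + 7.9·603 + 9.0·540 + 1.9·781 = 12044.8.
Balance at y = 618 requires (12044.8 + w·732) / (23.2 + w) = 618.
Solving: w = (618·23.2 − 12044.8) / (732 − 618) = 2292.8 / 114 ≈ 20.11.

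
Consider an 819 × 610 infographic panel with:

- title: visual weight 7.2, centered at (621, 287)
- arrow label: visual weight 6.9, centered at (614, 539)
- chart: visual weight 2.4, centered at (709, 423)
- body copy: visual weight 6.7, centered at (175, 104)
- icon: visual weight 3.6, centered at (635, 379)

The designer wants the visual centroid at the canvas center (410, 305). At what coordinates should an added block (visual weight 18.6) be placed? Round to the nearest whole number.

(255, 268)

After adding the added block, total weight = 7.2 + 6.9 + 2.4 + 6.7 + 3.6 + 18.6 = 45.4.
x: target moment 45.4×410 = 18614.0; current 7.2·621 + 6.9·614 + 2.4·709 + 6.7·175 + 3.6·635 = 13867.9; the added block supplies 4746.1, so x = 4746.1/18.6 ≈ 255.17.
y: target moment 45.4×305 = 13847.0; current 7.2·287 + 6.9·539 + 2.4·423 + 6.7·104 + 3.6·379 = 8861.9; the added block supplies 4985.1, so y = 4985.1/18.6 ≈ 268.02.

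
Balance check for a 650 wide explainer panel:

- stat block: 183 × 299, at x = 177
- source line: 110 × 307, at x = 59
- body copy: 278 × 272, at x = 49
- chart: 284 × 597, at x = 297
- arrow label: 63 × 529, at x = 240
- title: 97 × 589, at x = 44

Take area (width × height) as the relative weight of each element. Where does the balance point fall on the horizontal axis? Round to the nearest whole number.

x ≈ 180

Areas → weights: stat block 183·299 = 54717, source line 110·307 = 33770, body copy 278·272 = 75616, chart 284·597 = 169548, arrow label 63·529 = 33327, title 97·589 = 57133; Σw = 424111.
Σw·x = 76250611; x̄ = 76250611/424111 ≈ 179.79.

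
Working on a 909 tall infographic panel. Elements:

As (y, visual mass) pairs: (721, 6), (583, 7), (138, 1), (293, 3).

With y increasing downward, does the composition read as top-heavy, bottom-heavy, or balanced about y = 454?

Σw = 6 + 7 + 1 + 3 = 17.
y: (6·721 + 7·583 + 1·138 + 3·293) / 17 = 9424 / 17 ≈ 554.35
554.4 lies below (larger y than) the midline 454, so the layout is bottom-heavy.

bottom-heavy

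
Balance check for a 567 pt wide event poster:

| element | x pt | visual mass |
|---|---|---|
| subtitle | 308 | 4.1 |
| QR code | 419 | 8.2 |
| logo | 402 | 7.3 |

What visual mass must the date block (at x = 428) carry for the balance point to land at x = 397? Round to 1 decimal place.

w ≈ 4.8

Known weights sum to 4.1 + 8.2 + 7.3 = 19.6; their moment is 4.1·308 + 8.2·419 + 7.3·402 = 7633.2.
For the centroid to hit 397: (7633.2 + w·428) / (19.6 + w) = 397.
So w = (397·19.6 − 7633.2)/(428 − 397) = 148.0/31 ≈ 4.77.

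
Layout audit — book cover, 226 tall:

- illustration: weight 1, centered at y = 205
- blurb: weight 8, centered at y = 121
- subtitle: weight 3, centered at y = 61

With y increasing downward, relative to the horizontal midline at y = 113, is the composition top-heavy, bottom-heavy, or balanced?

balanced

Σw = 1 + 8 + 3 = 12.
Σw·y = 1·205 + 8·121 + 3·61 = 1356, so ȳ = 1356/12 ≈ 113.00.
113.00 = 113 exactly: balanced.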